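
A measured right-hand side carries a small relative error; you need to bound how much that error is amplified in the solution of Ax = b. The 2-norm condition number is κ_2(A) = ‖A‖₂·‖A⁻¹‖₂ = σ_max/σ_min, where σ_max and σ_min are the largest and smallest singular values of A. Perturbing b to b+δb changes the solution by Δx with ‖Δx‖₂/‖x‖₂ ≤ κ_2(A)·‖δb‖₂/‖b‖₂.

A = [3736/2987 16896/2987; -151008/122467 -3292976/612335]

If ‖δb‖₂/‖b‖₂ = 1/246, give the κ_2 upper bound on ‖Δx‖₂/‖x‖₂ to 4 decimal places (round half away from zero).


AᵀA = [55013440/17833729 1222138368/89168645; 1222138368/89168645 27159060736/445843225]; tr = 16974656/265225, det = 16384/265225
eigenvalues of AᵀA: λ = (tr ± √(tr²−4·det))/2 = 64, 256/265225
so κ_2 = √(64 / (256/265225)) = 257.5000
κ_2(A)·‖δb‖/‖b‖ = 1.0467

1.0467


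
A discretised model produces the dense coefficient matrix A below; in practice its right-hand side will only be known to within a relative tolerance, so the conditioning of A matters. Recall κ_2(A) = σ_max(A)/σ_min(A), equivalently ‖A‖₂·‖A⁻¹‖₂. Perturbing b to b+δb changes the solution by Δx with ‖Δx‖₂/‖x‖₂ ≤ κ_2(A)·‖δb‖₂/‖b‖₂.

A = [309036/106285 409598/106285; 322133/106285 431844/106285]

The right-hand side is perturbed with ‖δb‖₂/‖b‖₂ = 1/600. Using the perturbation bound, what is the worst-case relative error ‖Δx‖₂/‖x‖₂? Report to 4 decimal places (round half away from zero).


0.6108

AᵀA = [47389517/2686445 63184716/2686445; 63184716/2686445 84247268/2686445]; tr = 26327357/537289, det = 9604/537289
solving λ² − 26327357/537289·λ + 9604/537289 = 0 gives λ = 49, 196/537289
so κ_2 = √(49 / (196/537289)) = 366.5000
worst-case relative error ≤ 366.5000 × 1/600 = 0.6108


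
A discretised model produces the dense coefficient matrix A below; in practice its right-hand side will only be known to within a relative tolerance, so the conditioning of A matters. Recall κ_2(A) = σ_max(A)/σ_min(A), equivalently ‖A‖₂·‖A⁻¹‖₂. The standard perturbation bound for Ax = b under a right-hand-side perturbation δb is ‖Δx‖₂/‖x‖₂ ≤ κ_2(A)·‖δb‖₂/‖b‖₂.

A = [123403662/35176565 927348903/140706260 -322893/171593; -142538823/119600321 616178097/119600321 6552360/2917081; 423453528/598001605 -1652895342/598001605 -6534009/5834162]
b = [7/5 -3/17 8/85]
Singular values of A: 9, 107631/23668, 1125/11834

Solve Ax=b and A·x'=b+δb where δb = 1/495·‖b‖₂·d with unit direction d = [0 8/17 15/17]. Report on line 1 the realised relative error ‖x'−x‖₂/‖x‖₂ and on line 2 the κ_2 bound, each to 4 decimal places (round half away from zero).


largest singular value 9, smallest 1125/11834
κ_2(A) = 9 / (1125/11834) = 94.6720
perturbation bound = 94.6720·1/495 = 0.1913
solve Ax = b  →  x = [0.1797 0.0734 -0.1517]
‖b‖ = 1.4142, ‖x‖ = 0.2464
with δb = [0.0000 0.0013 0.0025], A·Δx = δb → ‖Δx‖ = 0.0301
relative error = 0.1220
tightness: 0.1220 against a bound of 0.1913 (unrounded ratio ≈ 0.6378)

0.1220
0.1913


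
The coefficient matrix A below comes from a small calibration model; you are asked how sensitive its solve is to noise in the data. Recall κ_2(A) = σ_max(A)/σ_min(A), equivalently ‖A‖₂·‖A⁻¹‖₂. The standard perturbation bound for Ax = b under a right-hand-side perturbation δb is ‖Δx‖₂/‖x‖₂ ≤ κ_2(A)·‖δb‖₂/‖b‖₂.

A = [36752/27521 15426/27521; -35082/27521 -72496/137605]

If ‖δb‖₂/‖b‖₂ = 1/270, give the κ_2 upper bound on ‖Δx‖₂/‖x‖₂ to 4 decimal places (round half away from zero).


AᵀA = [236116/69277 491904/346385; 491904/346385 1024852/1731925]; tr = 532904/133225, det = 16/133225
eigenvalues of AᵀA: λ = (tr ± √(tr²−4·det))/2 = 4, 4/133225
κ_2(A) = √(λ_max/λ_min) = √(4 / (4/133225)) = 365.0000
κ_2(A)·‖δb‖/‖b‖ = 1.3519

1.3519


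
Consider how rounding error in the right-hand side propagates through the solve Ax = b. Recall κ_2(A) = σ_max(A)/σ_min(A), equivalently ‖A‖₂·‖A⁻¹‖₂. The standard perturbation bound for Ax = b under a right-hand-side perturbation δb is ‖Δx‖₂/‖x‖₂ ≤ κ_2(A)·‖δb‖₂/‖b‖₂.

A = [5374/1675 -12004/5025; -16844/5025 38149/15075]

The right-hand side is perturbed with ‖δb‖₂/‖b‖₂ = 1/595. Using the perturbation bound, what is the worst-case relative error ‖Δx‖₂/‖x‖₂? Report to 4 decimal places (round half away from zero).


AᵀA = [108727844/5050125 -244633444/15150375; -244633444/15150375 550442069/45451125]; tr = 305798533/9090225, det = 2829124/227255625
solving λ² − 305798533/9090225·λ + 2829124/227255625 = 0 gives λ = 841/25, 3364/9090225
κ = σ_max/σ_min = (29/5)/(58/3015) = 301.5000
worst-case relative error ≤ 301.5000 × 1/595 = 0.5067

0.5067


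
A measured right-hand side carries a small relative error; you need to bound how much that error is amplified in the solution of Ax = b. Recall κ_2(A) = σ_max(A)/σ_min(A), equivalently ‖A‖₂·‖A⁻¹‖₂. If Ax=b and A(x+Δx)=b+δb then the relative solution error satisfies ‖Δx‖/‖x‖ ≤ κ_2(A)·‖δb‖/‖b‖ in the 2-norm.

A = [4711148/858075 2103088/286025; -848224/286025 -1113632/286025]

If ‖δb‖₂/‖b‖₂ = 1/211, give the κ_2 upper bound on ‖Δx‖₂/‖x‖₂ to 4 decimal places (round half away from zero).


1.1961

form AᵀA = [99205090192/2547725625 44089228352/849241875; 44089228352/849241875 19595693312/283080625] with trace 440906128/4076361 and determinant 467943424/2547725625
solving λ² − 440906128/4076361·λ + 467943424/2547725625 = 0 gives λ = 2704/25, 173056/101909025
κ = σ_max/σ_min = (52/5)/(416/10095) = 252.3750
worst-case relative error ≤ 252.3750 × 1/211 = 1.1961


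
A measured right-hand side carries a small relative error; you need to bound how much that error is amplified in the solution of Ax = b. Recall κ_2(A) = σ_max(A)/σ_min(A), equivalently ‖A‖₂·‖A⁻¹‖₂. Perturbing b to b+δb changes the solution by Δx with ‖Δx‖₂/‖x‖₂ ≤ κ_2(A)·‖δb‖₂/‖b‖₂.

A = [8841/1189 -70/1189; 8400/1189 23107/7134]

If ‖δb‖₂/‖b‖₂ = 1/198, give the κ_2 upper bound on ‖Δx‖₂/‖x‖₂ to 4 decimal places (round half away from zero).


0.0227

form AᵀA = [176841/1681 37730/1681; 37730/1681 635089/60516] with trace 4165/36 and determinant 2401/4
eigenvalues of AᵀA: λ = (tr ± √(tr²−4·det))/2 = 441/4, 49/9
so κ_2 = √((441/4) / (49/9)) = 4.5000
bound on ‖Δx‖/‖x‖: κ·ε = 4.5000·1/198 = 0.0227


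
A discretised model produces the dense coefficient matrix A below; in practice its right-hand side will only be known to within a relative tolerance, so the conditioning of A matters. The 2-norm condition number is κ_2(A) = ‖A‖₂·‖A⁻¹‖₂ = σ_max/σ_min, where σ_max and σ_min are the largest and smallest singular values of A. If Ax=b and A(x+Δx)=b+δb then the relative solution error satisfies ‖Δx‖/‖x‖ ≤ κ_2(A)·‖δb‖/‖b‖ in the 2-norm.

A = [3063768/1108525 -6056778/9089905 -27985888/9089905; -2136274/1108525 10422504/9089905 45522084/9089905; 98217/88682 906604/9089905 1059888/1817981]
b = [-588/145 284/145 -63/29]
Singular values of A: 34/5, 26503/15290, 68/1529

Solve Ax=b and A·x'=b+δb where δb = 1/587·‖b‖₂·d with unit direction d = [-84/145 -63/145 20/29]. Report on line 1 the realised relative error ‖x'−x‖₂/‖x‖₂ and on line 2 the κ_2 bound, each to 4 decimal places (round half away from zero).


largest singular value 34/5, smallest 68/1529
κ = σ_max/σ_min = (34/5)/(68/1529) = 152.9000
worst-case relative error ≤ 152.9000 × 1/587 = 0.2605
solve Ax = b  →  x = [-1.8039 -0.0649 -0.2882]
‖b‖₂ = 5.0000 and ‖x‖₂ = 1.8280
Δx = A⁻¹·δb where δb = 1/587·5.0000·d; ‖Δx‖ = 0.1915
relative error = 0.1048
tightness: 0.1048 against a bound of 0.2605 (unrounded ratio ≈ 0.4022)

0.1048
0.2605


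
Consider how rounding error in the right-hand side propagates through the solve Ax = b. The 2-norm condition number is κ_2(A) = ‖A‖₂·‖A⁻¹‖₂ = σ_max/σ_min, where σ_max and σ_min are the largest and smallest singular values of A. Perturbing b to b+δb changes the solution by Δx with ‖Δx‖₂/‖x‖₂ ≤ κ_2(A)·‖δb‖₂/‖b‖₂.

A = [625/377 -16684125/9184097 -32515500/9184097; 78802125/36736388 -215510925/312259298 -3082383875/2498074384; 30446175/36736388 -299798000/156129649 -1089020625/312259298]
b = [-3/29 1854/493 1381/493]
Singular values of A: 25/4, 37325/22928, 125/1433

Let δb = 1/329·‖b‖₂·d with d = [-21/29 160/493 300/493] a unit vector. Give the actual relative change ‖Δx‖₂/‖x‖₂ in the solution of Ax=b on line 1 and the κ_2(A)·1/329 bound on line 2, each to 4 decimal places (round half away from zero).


0.0047
0.2178

largest singular value 25/4, smallest 125/1433
κ = σ_max/σ_min = (25/4)/(125/1433) = 71.6500
bound on ‖Δx‖/‖x‖: κ·ε = 71.6500·1/329 = 0.2178
solve Ax = b  →  x = [1.3187 -30.3320 16.2105]
2-norm of b is 4.6904; of x, 34.4173
δb = ε·‖b‖·d = [-0.0103 0.0046 0.0087]; solving A·Δx = δb gives ‖Δx‖ = 0.1634
realised ‖Δx‖/‖x‖ = 0.0047
tightness: 0.0047 against a bound of 0.2178 (unrounded ratio ≈ 0.0218)


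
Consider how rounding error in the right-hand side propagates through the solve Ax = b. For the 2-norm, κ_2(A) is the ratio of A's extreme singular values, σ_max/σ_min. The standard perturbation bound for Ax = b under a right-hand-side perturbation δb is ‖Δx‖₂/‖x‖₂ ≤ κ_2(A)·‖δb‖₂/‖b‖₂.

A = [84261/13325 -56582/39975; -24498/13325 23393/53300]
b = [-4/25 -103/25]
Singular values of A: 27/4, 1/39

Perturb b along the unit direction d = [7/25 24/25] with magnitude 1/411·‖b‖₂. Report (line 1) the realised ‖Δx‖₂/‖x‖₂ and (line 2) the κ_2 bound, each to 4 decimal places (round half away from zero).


0.0025
0.6405

largest singular value 27/4, smallest 1/39
κ = σ_max/σ_min = (27/4)/(1/39) = 263.2500
worst-case relative error ≤ 263.2500 × 1/411 = 0.6405
solve Ax = b  →  x = [-34.0994 -152.2276]
‖b‖₂ = 4.1231 and ‖x‖₂ = 156.0001
re-solving with b+δb shifts x by Δx of norm 0.3912
dividing the unrounded norms, ‖Δx‖/‖x‖ = 0.0025
so the bound overstates the realised error by a factor of ≈ 255.3901 (computed from the unrounded values)


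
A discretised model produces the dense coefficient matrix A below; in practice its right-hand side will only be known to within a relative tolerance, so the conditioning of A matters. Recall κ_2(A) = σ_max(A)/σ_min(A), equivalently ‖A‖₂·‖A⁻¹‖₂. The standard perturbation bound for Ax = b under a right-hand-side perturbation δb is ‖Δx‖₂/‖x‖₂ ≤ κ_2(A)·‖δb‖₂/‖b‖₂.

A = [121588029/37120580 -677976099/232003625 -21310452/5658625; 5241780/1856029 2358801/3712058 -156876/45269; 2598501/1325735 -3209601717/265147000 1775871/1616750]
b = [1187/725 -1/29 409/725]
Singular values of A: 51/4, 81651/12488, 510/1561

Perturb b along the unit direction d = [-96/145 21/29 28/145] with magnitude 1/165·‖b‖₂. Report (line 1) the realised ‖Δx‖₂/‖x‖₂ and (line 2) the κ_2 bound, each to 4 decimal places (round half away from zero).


from the listed singular values, σ₁ = 51/4, σ_n = 510/1561
κ = σ_max/σ_min = (51/4)/(510/1561) = 39.0250
perturbation bound = 39.0250·1/165 = 0.2365
solve Ax = b  →  x = [-2.2822 -0.5939 -1.9588]
2-norm of b is 1.7321; of x, 3.0656
δb = ε·‖b‖·d = [-0.0069 0.0076 0.0020]; solving A·Δx = δb gives ‖Δx‖ = 0.0321
dividing the unrounded norms, ‖Δx‖/‖x‖ = 0.0105
realised/bound (from unrounded values) ≈ 0.0443

0.0105
0.2365


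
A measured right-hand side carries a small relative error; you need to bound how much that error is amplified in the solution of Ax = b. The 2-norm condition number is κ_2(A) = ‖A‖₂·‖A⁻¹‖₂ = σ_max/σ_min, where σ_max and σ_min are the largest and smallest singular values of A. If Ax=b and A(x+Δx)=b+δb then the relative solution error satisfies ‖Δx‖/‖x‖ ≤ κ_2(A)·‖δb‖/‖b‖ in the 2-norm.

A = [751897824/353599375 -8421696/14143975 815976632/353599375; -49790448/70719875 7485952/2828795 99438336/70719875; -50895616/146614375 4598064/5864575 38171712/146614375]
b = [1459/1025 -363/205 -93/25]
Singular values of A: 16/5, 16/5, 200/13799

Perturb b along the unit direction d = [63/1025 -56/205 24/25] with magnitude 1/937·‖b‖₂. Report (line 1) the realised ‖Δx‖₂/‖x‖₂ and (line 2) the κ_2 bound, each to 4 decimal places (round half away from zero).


0.0016
0.2356

σ_max = 16/5, σ_min = 200/13799
κ_2(A) = (16/5) / (200/13799) = 220.7840
perturbation bound = 220.7840·1/937 = 0.2356
solve Ax = b  →  x = [146.6475 96.5775 -109.5950]
‖b‖₂ = 4.3589 and ‖x‖₂ = 206.9874
δb = ε·‖b‖·d = [0.0003 -0.0013 0.0045]; solving A·Δx = δb gives ‖Δx‖ = 0.3210
realised ‖Δx‖/‖x‖ = 0.0016
tightness: 0.0016 against a bound of 0.2356 (unrounded ratio ≈ 0.0066)


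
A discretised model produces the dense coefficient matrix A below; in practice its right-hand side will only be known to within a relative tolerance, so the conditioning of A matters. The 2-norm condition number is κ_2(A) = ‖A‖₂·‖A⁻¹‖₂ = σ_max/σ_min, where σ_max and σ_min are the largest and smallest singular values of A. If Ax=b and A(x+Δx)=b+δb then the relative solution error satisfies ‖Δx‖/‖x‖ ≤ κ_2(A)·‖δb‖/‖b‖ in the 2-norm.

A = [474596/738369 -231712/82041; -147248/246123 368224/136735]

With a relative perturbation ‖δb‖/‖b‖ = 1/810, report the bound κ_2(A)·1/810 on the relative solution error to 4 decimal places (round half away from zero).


M = AᵀA = [499856272/648262521 -1234043008/360145845; -1234043008/360145845 3047041024/200081025]. tr(M)=154257424/9641025, det(M)=16384/9641025
char-poly roots: 16 and 1024/9641025
κ = σ_max/σ_min = 4/(32/3105) = 388.1250
κ_2(A)·‖δb‖/‖b‖ = 0.4792

0.4792


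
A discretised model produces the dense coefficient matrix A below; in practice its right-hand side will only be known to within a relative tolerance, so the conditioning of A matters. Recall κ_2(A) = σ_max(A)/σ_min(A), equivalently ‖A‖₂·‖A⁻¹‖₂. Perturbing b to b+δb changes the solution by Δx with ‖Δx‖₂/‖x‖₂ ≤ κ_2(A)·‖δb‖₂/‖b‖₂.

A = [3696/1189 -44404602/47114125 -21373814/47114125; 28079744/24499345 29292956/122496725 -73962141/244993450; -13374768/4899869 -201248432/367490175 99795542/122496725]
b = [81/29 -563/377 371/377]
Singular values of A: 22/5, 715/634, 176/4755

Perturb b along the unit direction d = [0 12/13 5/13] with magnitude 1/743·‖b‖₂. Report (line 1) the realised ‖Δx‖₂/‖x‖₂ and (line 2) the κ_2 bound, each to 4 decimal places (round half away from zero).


0.0044
0.1600

from the listed singular values, σ₁ = 22/5, σ_n = 176/4755
κ_2(A) = (22/5) / (176/4755) = 118.8750
bound on ‖Δx‖/‖x‖: κ·ε = 118.8750·1/743 = 0.1600
solve Ax = b  →  x = [-5.7088 -9.9480 -24.6068]
‖b‖ = 3.3166, ‖x‖ = 27.1486
re-solving with b+δb shifts x by Δx of norm 0.1206
realised ‖Δx‖/‖x‖ = 0.0044
tightness: 0.0044 against a bound of 0.1600 (unrounded ratio ≈ 0.0278)


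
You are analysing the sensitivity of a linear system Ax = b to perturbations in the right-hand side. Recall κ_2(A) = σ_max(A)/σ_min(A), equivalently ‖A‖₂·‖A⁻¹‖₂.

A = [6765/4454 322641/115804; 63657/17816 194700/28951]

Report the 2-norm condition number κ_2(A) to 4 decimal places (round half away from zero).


262.0000

M = AᵀA = [4784457249/317409856 1121283405/39676232; 1121283405/39676232 4204891449/79352464]. tr(M)=74754405/1098304, det(M)=1185921/17572864
solving λ² − 74754405/1098304·λ + 1185921/17572864 = 0 gives λ = 1089/16, 1089/1098304
so κ_2 = √((1089/16) / (1089/1098304)) = 262.0000


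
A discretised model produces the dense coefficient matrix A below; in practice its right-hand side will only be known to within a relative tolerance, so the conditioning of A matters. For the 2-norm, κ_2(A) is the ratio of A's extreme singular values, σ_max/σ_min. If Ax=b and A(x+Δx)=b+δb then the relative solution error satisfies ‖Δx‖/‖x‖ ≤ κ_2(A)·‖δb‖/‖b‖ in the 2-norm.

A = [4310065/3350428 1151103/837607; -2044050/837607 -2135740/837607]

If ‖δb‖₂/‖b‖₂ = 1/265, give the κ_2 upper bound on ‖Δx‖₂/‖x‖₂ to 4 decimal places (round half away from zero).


M = AᵀA = [295594833025/38842103056 77590194255/9710525764; 77590194255/9710525764 20368247281/2427631441]. tr(M)=738985481/46185616, det(M)=15625/2886601
eigenvalues of AᵀA: λ = (tr ± √(tr²−4·det))/2 = 16, 15625/46185616
σ_max=√16=4, σ_min=√(15625/46185616)=(125/6796) → κ = 217.4720
bound on ‖Δx‖/‖x‖: κ·ε = 217.4720·1/265 = 0.8206

0.8206


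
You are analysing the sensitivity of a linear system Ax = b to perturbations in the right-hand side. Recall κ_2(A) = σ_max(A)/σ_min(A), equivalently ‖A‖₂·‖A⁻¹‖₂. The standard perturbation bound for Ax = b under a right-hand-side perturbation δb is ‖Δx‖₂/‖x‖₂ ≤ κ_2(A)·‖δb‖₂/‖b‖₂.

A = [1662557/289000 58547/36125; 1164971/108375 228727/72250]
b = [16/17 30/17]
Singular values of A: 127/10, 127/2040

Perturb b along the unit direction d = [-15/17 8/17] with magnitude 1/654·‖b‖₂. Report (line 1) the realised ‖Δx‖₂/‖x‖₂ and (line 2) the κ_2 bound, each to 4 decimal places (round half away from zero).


largest singular value 127/10, smallest 127/2040
κ = σ_max/σ_min = (127/10)/(127/2040) = 204.0000
worst-case relative error ≤ 204.0000 × 1/654 = 0.3119
solve Ax = b  →  x = [0.1512 0.0441]
2-norm of b is 2.0000; of x, 0.1575
re-solving with b+δb shifts x by Δx of norm 0.0491
dividing the unrounded norms, ‖Δx‖/‖x‖ = 0.3119
so the bound is sharp here: realised error equals the bound

0.3119
0.3119


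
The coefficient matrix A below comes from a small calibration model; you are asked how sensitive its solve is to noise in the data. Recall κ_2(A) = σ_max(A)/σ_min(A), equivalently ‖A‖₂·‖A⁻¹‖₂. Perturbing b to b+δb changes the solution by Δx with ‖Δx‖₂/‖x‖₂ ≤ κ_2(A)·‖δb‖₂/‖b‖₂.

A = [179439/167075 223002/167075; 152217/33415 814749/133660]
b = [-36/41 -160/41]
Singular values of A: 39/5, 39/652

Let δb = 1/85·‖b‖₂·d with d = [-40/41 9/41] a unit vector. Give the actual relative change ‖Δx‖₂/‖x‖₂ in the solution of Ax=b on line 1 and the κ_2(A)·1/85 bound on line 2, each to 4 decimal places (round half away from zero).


from the listed singular values, σ₁ = 39/5, σ_n = 39/652
κ = σ_max/σ_min = (39/5)/(39/652) = 130.4000
worst-case relative error ≤ 130.4000 × 1/85 = 1.5341
solve Ax = b  →  x = [-0.3077 -0.4103]
2-norm of b is 4.0000; of x, 0.5128
re-solving with b+δb shifts x by Δx of norm 0.7867
realised ‖Δx‖/‖x‖ = 1.5341
realised/bound = 1 exactly: the bound is attained for this b and d

1.5341
1.5341


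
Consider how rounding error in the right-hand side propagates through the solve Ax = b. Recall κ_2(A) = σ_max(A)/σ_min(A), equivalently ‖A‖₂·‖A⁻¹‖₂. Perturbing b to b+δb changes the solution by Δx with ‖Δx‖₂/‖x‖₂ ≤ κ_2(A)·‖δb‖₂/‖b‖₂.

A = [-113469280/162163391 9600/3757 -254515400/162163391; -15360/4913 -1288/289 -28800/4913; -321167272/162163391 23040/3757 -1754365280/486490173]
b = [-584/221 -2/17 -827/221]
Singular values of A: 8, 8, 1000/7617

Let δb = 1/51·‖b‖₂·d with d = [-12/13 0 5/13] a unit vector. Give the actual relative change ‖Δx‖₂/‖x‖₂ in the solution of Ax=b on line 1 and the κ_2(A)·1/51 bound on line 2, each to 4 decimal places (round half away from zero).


σ_max = 8, σ_min = 1000/7617
κ = σ_max/σ_min = 8/(1000/7617) = 60.9360
bound on ‖Δx‖/‖x‖: κ·ε = 60.9360·1/51 = 1.1948
solve Ax = b  →  x = [-6.5686 -0.4559 3.8699]
‖b‖₂ = 4.5826 and ‖x‖₂ = 7.6375
with δb = [-0.0829 0.0000 0.0346], A·Δx = δb → ‖Δx‖ = 0.6844
relative error = 0.0896
realised/bound (from unrounded values) ≈ 0.0750

0.0896
1.1948


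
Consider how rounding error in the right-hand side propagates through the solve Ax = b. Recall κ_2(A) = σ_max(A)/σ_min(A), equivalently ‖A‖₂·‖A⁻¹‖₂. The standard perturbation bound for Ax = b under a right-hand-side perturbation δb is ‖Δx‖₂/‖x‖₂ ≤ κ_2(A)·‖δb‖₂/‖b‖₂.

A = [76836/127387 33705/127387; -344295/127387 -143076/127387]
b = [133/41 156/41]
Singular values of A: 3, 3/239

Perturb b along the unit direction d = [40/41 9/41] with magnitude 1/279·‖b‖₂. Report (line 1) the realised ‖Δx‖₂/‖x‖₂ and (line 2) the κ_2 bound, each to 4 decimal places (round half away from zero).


largest singular value 3, smallest 3/239
κ_2(A) = 3 / (3/239) = 239.0000
perturbation bound = 239.0000·1/279 = 0.8566
solve Ax = b  →  x = [-123.4872 293.7692]
‖b‖ = 5.0000, ‖x‖ = 318.6682
with δb = [0.0175 0.0039], A·Δx = δb → ‖Δx‖ = 1.4277
dividing the unrounded norms, ‖Δx‖/‖x‖ = 0.0045
so the bound overstates the realised error by a factor of ≈ 191.2009 (computed from the unrounded values)

0.0045
0.8566


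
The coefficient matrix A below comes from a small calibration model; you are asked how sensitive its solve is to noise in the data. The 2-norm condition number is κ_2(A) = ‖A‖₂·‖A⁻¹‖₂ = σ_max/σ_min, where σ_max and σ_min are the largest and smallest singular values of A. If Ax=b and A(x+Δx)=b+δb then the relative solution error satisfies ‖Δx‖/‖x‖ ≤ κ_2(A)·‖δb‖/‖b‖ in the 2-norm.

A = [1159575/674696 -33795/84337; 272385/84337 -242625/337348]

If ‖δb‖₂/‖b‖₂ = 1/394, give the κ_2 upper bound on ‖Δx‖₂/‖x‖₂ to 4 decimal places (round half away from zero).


0.6142

form AᵀA = [21083058225/1575137344 -592950375/196892168; -592950375/196892168 266922225/393784336] with trace 13177125/937024 and determinant 50625/14992384
eigenvalues of AᵀA: λ = (tr ± √(tr²−4·det))/2 = 225/16, 225/937024
κ_2(A) = √(λ_max/λ_min) = √((225/16) / (225/937024)) = 242.0000
κ_2(A)·‖δb‖/‖b‖ = 0.6142


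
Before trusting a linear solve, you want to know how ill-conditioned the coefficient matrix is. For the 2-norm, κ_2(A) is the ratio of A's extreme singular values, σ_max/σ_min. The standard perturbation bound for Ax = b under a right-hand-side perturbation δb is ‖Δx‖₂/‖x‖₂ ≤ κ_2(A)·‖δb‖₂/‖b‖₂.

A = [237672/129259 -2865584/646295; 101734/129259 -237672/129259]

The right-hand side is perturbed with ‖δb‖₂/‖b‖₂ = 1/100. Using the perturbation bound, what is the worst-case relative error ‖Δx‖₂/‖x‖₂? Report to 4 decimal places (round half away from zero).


AᵀA = [395489860/98863249 -4745359152/494316245; -4745359152/494316245 56945391424/2471581225]; tr = 66832637924/2471581225, det = 29246464/2471581225
λ_max, λ_min = (66832637924/2471581225 ± √4466312351835202876176/6108713751772500625)/2 = 676/25, 43264/98863249
σ_max=√(676/25)=(26/5), σ_min=√(43264/98863249)=(208/9943) → κ = 248.5750
perturbation bound = 248.5750·1/100 = 2.4858

2.4858


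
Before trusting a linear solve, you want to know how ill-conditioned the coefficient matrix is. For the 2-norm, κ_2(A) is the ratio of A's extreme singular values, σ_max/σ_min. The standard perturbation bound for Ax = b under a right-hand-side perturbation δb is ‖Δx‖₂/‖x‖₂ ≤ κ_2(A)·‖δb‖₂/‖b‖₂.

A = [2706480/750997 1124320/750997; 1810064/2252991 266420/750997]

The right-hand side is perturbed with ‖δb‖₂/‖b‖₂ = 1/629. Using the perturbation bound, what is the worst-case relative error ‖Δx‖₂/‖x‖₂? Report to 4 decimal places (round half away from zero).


form AᵀA = [41166946816/3019612401 5717481280/1006537467; 5717481280/1006537467 794214800/335512489] with trace 285886864/17867529 and determinant 102400/17867529
eigenvalues of AᵀA: λ = (tr ± √(tr²−4·det))/2 = 16, 6400/17867529
κ_2(A) = √(λ_max/λ_min) = √(16 / (6400/17867529)) = 211.3500
bound on ‖Δx‖/‖x‖: κ·ε = 211.3500·1/629 = 0.3360

0.3360


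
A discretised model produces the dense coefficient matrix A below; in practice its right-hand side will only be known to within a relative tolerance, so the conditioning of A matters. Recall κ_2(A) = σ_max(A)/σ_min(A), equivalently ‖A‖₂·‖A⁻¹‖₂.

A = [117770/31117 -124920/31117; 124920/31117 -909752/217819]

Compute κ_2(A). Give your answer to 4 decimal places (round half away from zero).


form AᵀA = [35047300/1151329 -257585040/8059303; -257585040/8059303 1893334144/56415121] with trace 4293284/67081 and determinant 6400/67081
char-poly roots: 64 and 100/67081
so κ_2 = √(64 / (100/67081)) = 207.2000

207.2000


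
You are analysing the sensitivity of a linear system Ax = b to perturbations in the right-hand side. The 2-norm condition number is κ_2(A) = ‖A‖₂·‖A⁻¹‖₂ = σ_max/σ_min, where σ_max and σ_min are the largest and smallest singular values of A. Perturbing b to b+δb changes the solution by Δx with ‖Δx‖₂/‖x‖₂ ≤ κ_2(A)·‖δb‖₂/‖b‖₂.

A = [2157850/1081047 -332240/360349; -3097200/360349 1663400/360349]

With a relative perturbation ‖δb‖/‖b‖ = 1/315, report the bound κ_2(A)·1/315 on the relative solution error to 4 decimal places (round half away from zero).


0.2462

form AᵀA = [54128582500/695218689 -9620804000/231739563; -9620804000/231739563 1711649600/77246521] with trace 240600100/2405601 and determinant 4000000/2405601
char-poly roots: 100 and 40000/2405601
so κ_2 = √(100 / (40000/2405601)) = 77.5500
perturbation bound = 77.5500·1/315 = 0.2462


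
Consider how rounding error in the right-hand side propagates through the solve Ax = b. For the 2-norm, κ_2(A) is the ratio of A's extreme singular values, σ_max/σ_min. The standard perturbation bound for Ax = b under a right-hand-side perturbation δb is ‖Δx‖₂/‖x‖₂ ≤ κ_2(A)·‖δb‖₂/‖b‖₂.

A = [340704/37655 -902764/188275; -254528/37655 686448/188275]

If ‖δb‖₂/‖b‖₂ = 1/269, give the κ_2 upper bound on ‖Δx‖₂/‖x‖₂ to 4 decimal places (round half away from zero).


1.0540

form AᵀA = [7234548736/56715961 -19291821696/283579805; -19291821696/283579805 51447747856/1417899025] with trace 803845904/4906225 and determinant 65536/196249
eigenvalues of AᵀA: λ = (tr ± √(tr²−4·det))/2 = 4096/25, 400/196249
σ_max=√(4096/25)=(64/5), σ_min=√(400/196249)=(20/443) → κ = 283.5200
bound on ‖Δx‖/‖x‖: κ·ε = 283.5200·1/269 = 1.0540


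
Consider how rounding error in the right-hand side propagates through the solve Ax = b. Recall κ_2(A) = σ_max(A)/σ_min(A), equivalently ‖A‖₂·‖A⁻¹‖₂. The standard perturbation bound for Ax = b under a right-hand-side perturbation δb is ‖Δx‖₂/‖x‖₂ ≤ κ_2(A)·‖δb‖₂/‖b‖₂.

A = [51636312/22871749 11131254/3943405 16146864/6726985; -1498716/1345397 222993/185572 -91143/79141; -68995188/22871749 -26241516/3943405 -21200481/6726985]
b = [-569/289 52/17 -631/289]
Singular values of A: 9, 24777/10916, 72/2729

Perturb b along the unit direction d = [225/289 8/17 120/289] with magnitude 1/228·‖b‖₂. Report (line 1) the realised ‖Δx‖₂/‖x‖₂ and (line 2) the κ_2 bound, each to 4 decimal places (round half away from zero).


from the listed singular values, σ₁ = 9, σ_n = 72/2729
condition number: 9 ÷ (72/2729) = 341.1250
perturbation bound = 341.1250·1/228 = 1.4962
solve Ax = b  →  x = [26.5205 1.1463 -27.1125]
2-norm of b is 4.2426; of x, 37.9439
Δx = A⁻¹·δb where δb = 1/228·4.2426·d; ‖Δx‖ = 0.7053
relative error = 0.0186
tightness: 0.0186 against a bound of 1.4962 (unrounded ratio ≈ 0.0124)

0.0186
1.4962


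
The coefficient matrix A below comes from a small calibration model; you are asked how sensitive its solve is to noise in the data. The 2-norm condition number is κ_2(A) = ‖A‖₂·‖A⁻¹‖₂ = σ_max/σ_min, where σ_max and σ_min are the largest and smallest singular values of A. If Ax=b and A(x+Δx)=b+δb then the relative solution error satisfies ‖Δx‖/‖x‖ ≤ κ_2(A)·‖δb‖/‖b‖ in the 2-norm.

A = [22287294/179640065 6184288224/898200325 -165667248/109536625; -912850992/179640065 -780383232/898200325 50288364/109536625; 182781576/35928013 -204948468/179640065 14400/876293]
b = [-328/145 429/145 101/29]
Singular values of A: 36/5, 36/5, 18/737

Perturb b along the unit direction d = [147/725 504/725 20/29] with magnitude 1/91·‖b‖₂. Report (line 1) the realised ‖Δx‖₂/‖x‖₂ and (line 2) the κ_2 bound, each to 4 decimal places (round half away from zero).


from the listed singular values, σ₁ = 36/5, σ_n = 18/737
condition number: (36/5) ÷ (18/737) = 294.8000
bound on ‖Δx‖/‖x‖: κ·ε = 294.8000·1/91 = 3.2396
solve Ax = b  →  x = [7.9380 34.6473 159.8747]
‖b‖ = 5.0990, ‖x‖ = 163.7784
Δx = A⁻¹·δb where δb = 1/91·5.0990·d; ‖Δx‖ = 2.2942
realised ‖Δx‖/‖x‖ = 0.0140
tightness: 0.0140 against a bound of 3.2396 (unrounded ratio ≈ 0.0043)

0.0140
3.2396


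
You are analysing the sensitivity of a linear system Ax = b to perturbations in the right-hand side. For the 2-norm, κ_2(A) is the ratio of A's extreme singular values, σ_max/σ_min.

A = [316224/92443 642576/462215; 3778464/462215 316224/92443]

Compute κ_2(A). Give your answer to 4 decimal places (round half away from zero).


M = AᵀA = [99270595584/1264158025 1654483968/50566321; 1654483968/50566321 17235765504/1264158025]. tr(M)=689386752/7480225, det(M)=21233664/187005625
eigenvalues of AᵀA: λ = (tr ± √(tr²−4·det))/2 = 2304/25, 9216/7480225
κ = σ_max/σ_min = (48/5)/(96/2735) = 273.5000

273.5000


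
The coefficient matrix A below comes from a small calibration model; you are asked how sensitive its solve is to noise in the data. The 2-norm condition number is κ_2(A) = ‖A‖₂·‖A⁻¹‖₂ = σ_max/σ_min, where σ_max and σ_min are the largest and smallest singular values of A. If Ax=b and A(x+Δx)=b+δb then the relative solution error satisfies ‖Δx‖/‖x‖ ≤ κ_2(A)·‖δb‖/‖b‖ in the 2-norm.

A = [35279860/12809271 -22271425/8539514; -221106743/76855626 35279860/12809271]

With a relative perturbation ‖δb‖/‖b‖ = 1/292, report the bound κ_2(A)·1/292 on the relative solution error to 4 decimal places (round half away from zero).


AᵀA = [111410533386889/7023528237636 -8841979632640/585294019803; -8841979632640/585294019803 11228087313025/780392026404]; tr = 126315885377/4175700498, det = 228765625/33405603984
solving λ² − 126315885377/4175700498·λ + 228765625/33405603984 = 0 gives λ = 121/4, 1890625/8351400996
κ = σ_max/σ_min = (11/2)/(1375/91386) = 365.5440
bound on ‖Δx‖/‖x‖: κ·ε = 365.5440·1/292 = 1.2519

1.2519


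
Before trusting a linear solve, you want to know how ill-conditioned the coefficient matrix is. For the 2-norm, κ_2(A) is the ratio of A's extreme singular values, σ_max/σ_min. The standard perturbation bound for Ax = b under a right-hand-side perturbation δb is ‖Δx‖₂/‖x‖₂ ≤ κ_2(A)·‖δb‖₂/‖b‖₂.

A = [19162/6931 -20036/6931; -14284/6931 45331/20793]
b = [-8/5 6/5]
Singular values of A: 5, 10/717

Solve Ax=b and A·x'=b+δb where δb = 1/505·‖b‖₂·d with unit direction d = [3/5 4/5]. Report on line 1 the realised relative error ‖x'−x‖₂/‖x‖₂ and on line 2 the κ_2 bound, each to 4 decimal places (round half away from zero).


0.7099
0.7099

σ_max = 5, σ_min = 10/717
condition number: 5 ÷ (10/717) = 358.5000
perturbation bound = 358.5000·1/505 = 0.7099
solve Ax = b  →  x = [-0.2759 0.2897]
2-norm of b is 2.0000; of x, 0.4000
Δx = A⁻¹·δb where δb = 1/505·2.0000·d; ‖Δx‖ = 0.2840
realised ‖Δx‖/‖x‖ = 0.7099
tightness: 0.7099 against a bound of 0.7099; the bound is attained (ratio 1)


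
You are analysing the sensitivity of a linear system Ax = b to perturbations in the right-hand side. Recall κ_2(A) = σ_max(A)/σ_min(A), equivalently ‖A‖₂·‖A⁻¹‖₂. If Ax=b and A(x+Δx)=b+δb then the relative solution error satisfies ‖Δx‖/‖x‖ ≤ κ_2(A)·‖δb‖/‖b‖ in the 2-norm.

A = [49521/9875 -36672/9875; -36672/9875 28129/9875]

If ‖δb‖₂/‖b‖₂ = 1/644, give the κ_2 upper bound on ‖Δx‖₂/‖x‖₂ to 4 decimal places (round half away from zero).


AᵀA = [151886601/3900625 -113903232/3900625; -113903232/3900625 85443049/3900625]; tr = 9493186/156025, det = 1521/6241
char-poly roots: 1521/25 and 25/6241
κ_2(A) = √(λ_max/λ_min) = √((1521/25) / (25/6241)) = 123.2400
bound on ‖Δx‖/‖x‖: κ·ε = 123.2400·1/644 = 0.1914

0.1914


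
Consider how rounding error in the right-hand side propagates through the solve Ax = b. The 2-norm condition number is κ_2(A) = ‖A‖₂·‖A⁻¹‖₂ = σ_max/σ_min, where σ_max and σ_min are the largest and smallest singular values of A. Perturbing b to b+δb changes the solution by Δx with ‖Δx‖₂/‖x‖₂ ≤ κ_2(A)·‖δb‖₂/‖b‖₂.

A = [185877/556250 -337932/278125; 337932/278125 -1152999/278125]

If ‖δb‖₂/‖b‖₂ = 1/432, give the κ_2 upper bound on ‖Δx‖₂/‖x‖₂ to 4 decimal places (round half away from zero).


0.5150

M = AᵀA = [786147849/495062500 -673667442/123765625; -673667442/123765625 2309767569/123765625]. tr(M)=16040349/792100, det(M)=6561/792100
eigenvalues of AᵀA: λ = (tr ± √(tr²−4·det))/2 = 81/4, 81/198025
σ_max=√(81/4)=(9/2), σ_min=√(81/198025)=(9/445) → κ = 222.5000
worst-case relative error ≤ 222.5000 × 1/432 = 0.5150


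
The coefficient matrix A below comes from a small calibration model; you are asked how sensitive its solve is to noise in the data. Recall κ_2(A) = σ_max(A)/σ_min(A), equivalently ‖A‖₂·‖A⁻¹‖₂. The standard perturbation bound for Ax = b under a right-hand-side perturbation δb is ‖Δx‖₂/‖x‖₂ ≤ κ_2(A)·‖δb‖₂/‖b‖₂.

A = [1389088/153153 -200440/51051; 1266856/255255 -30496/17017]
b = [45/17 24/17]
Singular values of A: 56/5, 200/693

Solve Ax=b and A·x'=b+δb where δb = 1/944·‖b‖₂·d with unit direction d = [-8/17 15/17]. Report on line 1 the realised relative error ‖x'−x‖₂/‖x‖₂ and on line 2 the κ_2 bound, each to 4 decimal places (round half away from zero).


from the listed singular values, σ₁ = 56/5, σ_n = 200/693
condition number: (56/5) ÷ (200/693) = 38.8080
κ_2(A)·‖δb‖/‖b‖ = 0.0411
solve Ax = b  →  x = [0.2473 -0.1030]
‖b‖₂ = 3.0000 and ‖x‖₂ = 0.2679
δb = ε·‖b‖·d = [-0.0015 0.0028]; solving A·Δx = δb gives ‖Δx‖ = 0.0110
realised ‖Δx‖/‖x‖ = 0.0411
realised/bound = 1 exactly: the bound is attained for this b and d

0.0411
0.0411


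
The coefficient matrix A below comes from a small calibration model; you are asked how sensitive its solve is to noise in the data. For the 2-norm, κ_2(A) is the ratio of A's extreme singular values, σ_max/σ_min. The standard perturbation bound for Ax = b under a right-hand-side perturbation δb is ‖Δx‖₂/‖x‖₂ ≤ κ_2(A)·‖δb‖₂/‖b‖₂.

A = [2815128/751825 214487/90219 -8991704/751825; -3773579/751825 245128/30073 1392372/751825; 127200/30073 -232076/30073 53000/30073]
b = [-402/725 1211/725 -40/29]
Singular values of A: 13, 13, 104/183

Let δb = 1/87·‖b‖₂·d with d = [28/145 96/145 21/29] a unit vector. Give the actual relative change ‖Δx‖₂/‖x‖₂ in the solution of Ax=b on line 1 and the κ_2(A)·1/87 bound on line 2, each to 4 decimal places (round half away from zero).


largest singular value 13, smallest 104/183
κ = σ_max/σ_min = 13/(104/183) = 22.8750
bound on ‖Δx‖/‖x‖: κ·ε = 22.8750·1/87 = 0.2629
solve Ax = b  →  x = [-0.0964 0.1357 0.0432]
‖b‖ = 2.2361, ‖x‖ = 0.1720
Δx = A⁻¹·δb where δb = 1/87·2.2361·d; ‖Δx‖ = 0.0452
dividing the unrounded norms, ‖Δx‖/‖x‖ = 0.2629
tightness: 0.2629 against a bound of 0.2629; the bound is attained (ratio 1)

0.2629
0.2629


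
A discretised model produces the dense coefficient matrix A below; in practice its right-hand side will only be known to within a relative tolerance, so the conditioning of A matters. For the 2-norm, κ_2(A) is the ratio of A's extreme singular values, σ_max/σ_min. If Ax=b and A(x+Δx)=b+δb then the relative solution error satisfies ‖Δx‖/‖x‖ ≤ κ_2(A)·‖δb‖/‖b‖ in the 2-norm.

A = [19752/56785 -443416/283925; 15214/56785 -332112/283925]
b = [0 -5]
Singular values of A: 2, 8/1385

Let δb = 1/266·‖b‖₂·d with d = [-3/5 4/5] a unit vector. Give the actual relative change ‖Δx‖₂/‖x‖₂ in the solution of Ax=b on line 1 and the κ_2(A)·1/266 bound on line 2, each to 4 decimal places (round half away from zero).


σ_max = 2, σ_min = 8/1385
κ = σ_max/σ_min = 2/(8/1385) = 346.2500
bound on ‖Δx‖/‖x‖: κ·ε = 346.2500·1/266 = 1.3017
solve Ax = b  →  x = [-675.9390 -150.5488]
‖b‖ = 5.0000, ‖x‖ = 692.5016
δb = ε·‖b‖·d = [-0.0113 0.0150]; solving A·Δx = δb gives ‖Δx‖ = 3.2542
realised ‖Δx‖/‖x‖ = 0.0047
realised/bound (from unrounded values) ≈ 0.0036

0.0047
1.3017


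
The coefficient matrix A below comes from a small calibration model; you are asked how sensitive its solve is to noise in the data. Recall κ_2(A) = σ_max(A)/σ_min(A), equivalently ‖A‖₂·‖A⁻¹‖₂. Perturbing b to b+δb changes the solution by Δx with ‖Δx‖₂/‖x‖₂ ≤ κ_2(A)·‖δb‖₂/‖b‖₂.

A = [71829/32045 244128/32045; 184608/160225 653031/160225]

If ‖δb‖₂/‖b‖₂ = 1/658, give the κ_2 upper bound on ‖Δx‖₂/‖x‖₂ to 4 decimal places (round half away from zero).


0.3438

form AᵀA = [564239601/88830625 1934053632/88830625; 1934053632/88830625 6631181649/88830625] with trace 11512674/142129 and determinant 18225/142129
char-poly roots: 81 and 225/142129
κ = σ_max/σ_min = 9/(15/377) = 226.2000
κ_2(A)·‖δb‖/‖b‖ = 0.3438


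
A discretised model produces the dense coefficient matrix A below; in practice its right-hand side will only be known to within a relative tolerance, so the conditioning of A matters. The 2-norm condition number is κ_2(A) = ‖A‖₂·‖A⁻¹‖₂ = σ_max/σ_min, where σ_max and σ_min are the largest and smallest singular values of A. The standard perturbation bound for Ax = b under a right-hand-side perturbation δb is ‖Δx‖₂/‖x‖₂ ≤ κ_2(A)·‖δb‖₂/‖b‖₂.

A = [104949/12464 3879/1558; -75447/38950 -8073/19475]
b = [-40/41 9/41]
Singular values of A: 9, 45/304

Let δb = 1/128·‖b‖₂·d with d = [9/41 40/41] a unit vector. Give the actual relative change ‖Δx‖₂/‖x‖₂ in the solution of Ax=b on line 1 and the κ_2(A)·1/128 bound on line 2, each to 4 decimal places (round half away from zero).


0.4750
0.4750

largest singular value 9, smallest 45/304
κ_2(A) = 9 / (45/304) = 60.8000
worst-case relative error ≤ 60.8000 × 1/128 = 0.4750
solve Ax = b  →  x = [-0.1067 -0.0311]
2-norm of b is 1.0000; of x, 0.1111
δb = ε·‖b‖·d = [0.0017 0.0076]; solving A·Δx = δb gives ‖Δx‖ = 0.0528
relative error = 0.4750
so the bound is sharp here: realised error equals the bound


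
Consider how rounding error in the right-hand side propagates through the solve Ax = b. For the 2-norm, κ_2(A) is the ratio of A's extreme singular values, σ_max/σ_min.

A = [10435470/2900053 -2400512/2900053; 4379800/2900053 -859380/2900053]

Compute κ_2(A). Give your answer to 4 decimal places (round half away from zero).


87.0560

form AᵀA = [757879776100/49765132561 -170499310560/49765132561; -170499310560/49765132561 38467407376/49765132561] with trace 473734196/29604481 and determinant 1000000/29604481
eigenvalues of AᵀA: λ = (tr ± √(tr²−4·det))/2 = 16, 62500/29604481
so κ_2 = √(16 / (62500/29604481)) = 87.0560
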